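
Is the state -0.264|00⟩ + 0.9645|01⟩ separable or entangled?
Separable

Writing the state as a|00⟩ + b|01⟩ + c|10⟩ + d|11⟩, it is a product state iff ad − bc = 0.
Here (a, b, c, d) = (-0.264, 0.9645, 0, 0): ad − bc = (-0.264)(0) − (0.9645)(0) = 0, so the state is separable.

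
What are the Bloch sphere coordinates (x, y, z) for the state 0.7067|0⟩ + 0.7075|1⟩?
(1, 0, -0.001131)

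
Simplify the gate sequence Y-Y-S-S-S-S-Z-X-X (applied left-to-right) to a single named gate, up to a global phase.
Z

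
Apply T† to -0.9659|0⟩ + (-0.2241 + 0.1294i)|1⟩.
-0.9659|0⟩ + (-0.06696 + 0.25i)|1⟩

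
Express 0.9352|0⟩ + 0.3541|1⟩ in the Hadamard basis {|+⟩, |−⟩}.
0.9117|+⟩ + 0.4109|−⟩

With |ψ⟩ = α|0⟩ + β|1⟩, the Hadamard-basis coefficients are ⟨+|ψ⟩ = (α + β)/√2 and ⟨−|ψ⟩ = (α − β)/√2.
Here α = 0.9352, β = 0.3541: (α + β)/√2 = 0.9117, (α − β)/√2 = 0.4109.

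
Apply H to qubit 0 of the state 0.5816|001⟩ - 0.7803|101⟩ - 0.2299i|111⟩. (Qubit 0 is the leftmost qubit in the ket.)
-0.1405|001⟩ - 0.1626i|011⟩ + 0.963|101⟩ + 0.1626i|111⟩

H on qubit 0 mixes each pair of kets that differ only in qubit 0: amplitudes (a, b) of (|…0…⟩, |…1…⟩) become ((a + b)/√2, (a − b)/√2). Kets absent from the input have amplitude 0.
(|001⟩, |101⟩): (a, b) = (0.5816, -0.7803) → (-0.1405, 0.963)
(|011⟩, |111⟩): (a, b) = (0, -0.2299i) → (-0.1626i, 0.1626i)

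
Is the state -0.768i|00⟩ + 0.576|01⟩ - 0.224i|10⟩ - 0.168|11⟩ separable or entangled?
Entangled

Writing the state as a|00⟩ + b|01⟩ + c|10⟩ + d|11⟩, it is a product state iff ad − bc = 0.
Here (a, b, c, d) = (-0.768i, 0.576, -0.224i, -0.168): ad − bc = (-0.768i)(-0.168) − (0.576)(-0.224i) = 0.258i ≠ 0, so the state is entangled.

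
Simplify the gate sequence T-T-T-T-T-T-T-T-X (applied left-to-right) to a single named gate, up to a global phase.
X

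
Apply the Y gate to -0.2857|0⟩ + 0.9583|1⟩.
-0.9583i|0⟩ - 0.2857i|1⟩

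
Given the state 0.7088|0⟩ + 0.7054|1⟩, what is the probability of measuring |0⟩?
0.5024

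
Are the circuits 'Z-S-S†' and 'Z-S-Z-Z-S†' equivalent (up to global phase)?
Yes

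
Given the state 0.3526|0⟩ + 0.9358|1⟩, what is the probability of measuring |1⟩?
0.8757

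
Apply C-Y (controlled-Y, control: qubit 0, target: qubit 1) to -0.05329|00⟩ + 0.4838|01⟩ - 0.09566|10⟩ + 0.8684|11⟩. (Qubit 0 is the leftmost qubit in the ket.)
-0.05329|00⟩ + 0.4838|01⟩ - 0.8684i|10⟩ - 0.09566i|11⟩

C-Y leaves the control-|0⟩ kets |00⟩, |01⟩ unchanged and applies Y to qubit 1 on the control-|1⟩ pair (|10⟩, |11⟩).
Y = [[0, -i], [i, 0]].
With a = amp(|10⟩) = -0.09566 and b = amp(|11⟩) = 0.8684:
new amp(|10⟩) = (-i)·b = -0.8684i
new amp(|11⟩) = (i)·a = -0.09566i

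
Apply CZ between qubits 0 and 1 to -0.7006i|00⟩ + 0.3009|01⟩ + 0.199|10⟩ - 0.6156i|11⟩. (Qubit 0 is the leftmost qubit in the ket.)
-0.7006i|00⟩ + 0.3009|01⟩ + 0.199|10⟩ + 0.6156i|11⟩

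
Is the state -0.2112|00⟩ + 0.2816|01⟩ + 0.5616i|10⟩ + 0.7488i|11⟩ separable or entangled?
Entangled

Writing the state as a|00⟩ + b|01⟩ + c|10⟩ + d|11⟩, it is a product state iff ad − bc = 0.
Here (a, b, c, d) = (-0.2112, 0.2816, 0.5616i, 0.7488i): ad − bc = (-0.2112)(0.7488i) − (0.2816)(0.5616i) = -0.3163i ≠ 0, so the state is entangled.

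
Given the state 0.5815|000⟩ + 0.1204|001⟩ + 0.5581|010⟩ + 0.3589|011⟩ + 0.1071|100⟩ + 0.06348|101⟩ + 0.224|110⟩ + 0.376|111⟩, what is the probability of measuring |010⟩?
0.3115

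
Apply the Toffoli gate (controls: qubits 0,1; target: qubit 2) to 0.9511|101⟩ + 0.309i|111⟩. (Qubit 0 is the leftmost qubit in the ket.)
0.9511|101⟩ + 0.309i|110⟩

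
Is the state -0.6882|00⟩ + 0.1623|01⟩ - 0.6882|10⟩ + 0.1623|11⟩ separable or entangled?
Separable

Writing the state as a|00⟩ + b|01⟩ + c|10⟩ + d|11⟩, it is a product state iff ad − bc = 0.
Here (a, b, c, d) = (-0.6882, 0.1623, -0.6882, 0.1623): ad − bc = (-0.6882)(0.1623) − (0.1623)(-0.6882) = 0, so the state is separable.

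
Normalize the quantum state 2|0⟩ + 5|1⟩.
0.3714|0⟩ + 0.9285|1⟩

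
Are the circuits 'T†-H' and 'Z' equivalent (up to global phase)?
No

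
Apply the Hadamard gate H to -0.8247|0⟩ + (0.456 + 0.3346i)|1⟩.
(-0.2607 + 0.2366i)|0⟩ + (-0.9056 - 0.2366i)|1⟩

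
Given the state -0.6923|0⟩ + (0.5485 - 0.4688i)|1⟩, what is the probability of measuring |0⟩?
0.4793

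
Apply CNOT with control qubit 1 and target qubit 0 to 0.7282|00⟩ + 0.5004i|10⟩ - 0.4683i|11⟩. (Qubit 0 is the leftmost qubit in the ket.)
0.7282|00⟩ - 0.4683i|01⟩ + 0.5004i|10⟩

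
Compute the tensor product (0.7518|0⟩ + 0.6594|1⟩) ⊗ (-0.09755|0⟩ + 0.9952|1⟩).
-0.07334|00⟩ + 0.7482|01⟩ - 0.06432|10⟩ + 0.6562|11⟩

amp(|b₁b₂…⟩) = product of the factor amplitudes for bits b₁, b₂, …; only kets whose every factor amplitude is nonzero survive.
|00⟩: (0.7518)(-0.09755) = -0.07334
|01⟩: (0.7518)(0.9952) = 0.7482
|10⟩: (0.6594)(-0.09755) = -0.06432
|11⟩: (0.6594)(0.9952) = 0.6562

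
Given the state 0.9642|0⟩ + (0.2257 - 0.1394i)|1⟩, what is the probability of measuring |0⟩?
0.9297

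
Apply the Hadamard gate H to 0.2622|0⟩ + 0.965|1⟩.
0.8678|0⟩ - 0.497|1⟩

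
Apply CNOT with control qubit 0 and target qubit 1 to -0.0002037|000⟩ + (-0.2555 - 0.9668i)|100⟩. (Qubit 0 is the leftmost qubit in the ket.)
-0.0002037|000⟩ + (-0.2555 - 0.9668i)|110⟩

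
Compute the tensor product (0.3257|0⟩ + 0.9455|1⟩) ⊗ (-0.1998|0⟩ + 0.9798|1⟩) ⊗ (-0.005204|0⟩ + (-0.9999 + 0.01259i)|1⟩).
0.0003386|000⟩ + (0.06507 - 0.0008193i)|001⟩ - 0.001661|010⟩ + (-0.3191 + 0.004018i)|011⟩ + 0.0009831|100⟩ + (0.1889 - 0.002378i)|101⟩ - 0.004821|110⟩ + (-0.9263 + 0.01166i)|111⟩

amp(|b₁b₂…⟩) = product of the factor amplitudes for bits b₁, b₂, …; only kets whose every factor amplitude is nonzero survive.
|000⟩: (0.3257)(-0.1998)(-0.005204) = 0.0003386
|001⟩: (0.3257)(-0.1998)(-0.9999 + 0.01259i) = (0.06507 - 0.0008193i)
|010⟩: (0.3257)(0.9798)(-0.005204) = -0.001661
|011⟩: (0.3257)(0.9798)(-0.9999 + 0.01259i) = (-0.3191 + 0.004018i)
|100⟩: (0.9455)(-0.1998)(-0.005204) = 0.0009831
|101⟩: (0.9455)(-0.1998)(-0.9999 + 0.01259i) = (0.1889 - 0.002378i)
|110⟩: (0.9455)(0.9798)(-0.005204) = -0.004821
|111⟩: (0.9455)(0.9798)(-0.9999 + 0.01259i) = (-0.9263 + 0.01166i)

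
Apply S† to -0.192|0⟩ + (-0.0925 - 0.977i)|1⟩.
-0.192|0⟩ + (-0.977 + 0.0925i)|1⟩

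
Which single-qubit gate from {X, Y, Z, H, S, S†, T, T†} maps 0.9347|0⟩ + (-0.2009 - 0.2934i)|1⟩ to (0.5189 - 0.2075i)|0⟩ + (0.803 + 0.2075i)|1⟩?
H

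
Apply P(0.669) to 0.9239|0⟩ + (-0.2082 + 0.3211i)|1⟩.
0.9239|0⟩ + (-0.3625 + 0.1228i)|1⟩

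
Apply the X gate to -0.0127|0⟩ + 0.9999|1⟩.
0.9999|0⟩ - 0.0127|1⟩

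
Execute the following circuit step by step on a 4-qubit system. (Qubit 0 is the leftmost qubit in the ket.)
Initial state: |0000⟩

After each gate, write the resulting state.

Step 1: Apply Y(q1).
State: i|0100⟩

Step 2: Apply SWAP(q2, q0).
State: i|0100⟩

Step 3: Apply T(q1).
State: (-1/√2 + (1/√2)i)|0100⟩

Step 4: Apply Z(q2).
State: (-1/√2 + (1/√2)i)|0100⟩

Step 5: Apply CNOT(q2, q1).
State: (-1/√2 + (1/√2)i)|0100⟩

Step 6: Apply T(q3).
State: (-1/√2 + (1/√2)i)|0100⟩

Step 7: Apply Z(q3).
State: (-1/√2 + (1/√2)i)|0100⟩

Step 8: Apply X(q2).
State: (-1/√2 + (1/√2)i)|0110⟩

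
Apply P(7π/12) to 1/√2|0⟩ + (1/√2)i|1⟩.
1/√2|0⟩ + (-0.683 - 0.183i)|1⟩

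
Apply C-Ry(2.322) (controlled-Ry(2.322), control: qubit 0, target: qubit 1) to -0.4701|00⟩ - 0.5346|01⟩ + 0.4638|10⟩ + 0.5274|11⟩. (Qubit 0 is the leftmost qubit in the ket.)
-0.4701|00⟩ - 0.5346|01⟩ - 0.2989|10⟩ + 0.6355|11⟩

C-Ry(2.322) leaves the control-|0⟩ kets |00⟩, |01⟩ unchanged and applies Ry(2.322) to qubit 1 on the control-|1⟩ pair (|10⟩, |11⟩).
Ry(2.322) = [[cos(θ/2), −sin(θ/2)], [sin(θ/2), cos(θ/2)]]; θ = 2.322, cos(θ/2) ≈ 0.398423, sin(θ/2) ≈ 0.917202.
With a = amp(|10⟩) = 0.4638 and b = amp(|11⟩) = 0.5274:
new amp(|10⟩) = (0.398423)·a + (-0.917202)·b = -0.2989
new amp(|11⟩) = (0.917202)·a + (0.398423)·b = 0.6355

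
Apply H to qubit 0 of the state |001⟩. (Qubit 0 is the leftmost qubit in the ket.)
1/√2|001⟩ + 1/√2|101⟩

H on qubit 0 mixes each pair of kets that differ only in qubit 0: amplitudes (a, b) of (|…0…⟩, |…1…⟩) become ((a + b)/√2, (a − b)/√2). Kets absent from the input have amplitude 0.
(|001⟩, |101⟩): (a, b) = (1, 0) → (1/√2, 1/√2)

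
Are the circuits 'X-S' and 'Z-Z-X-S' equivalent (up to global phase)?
Yes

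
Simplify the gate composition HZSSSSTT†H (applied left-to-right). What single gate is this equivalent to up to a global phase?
X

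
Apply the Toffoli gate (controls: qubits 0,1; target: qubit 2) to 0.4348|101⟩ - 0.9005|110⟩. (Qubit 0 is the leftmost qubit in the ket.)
0.4348|101⟩ - 0.9005|111⟩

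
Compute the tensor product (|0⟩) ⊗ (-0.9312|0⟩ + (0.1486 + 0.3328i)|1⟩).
-0.9312|00⟩ + (0.1486 + 0.3328i)|01⟩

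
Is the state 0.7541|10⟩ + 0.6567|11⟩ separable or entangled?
Separable

Writing the state as a|00⟩ + b|01⟩ + c|10⟩ + d|11⟩, it is a product state iff ad − bc = 0.
Here (a, b, c, d) = (0, 0, 0.7541, 0.6567): ad − bc = (0)(0.6567) − (0)(0.7541) = 0, so the state is separable.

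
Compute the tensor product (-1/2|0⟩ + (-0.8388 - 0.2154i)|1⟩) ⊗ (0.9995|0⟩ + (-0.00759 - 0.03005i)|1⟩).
-0.4998|00⟩ + (0.003795 + 0.01503i)|01⟩ + (-0.8384 - 0.2153i)|10⟩ + (-0.0001063 + 0.02684i)|11⟩

amp(|b₁b₂…⟩) = product of the factor amplitudes for bits b₁, b₂, …; only kets whose every factor amplitude is nonzero survive.
|00⟩: (-1/2)(0.9995) = -0.4998
|01⟩: (-1/2)(-0.00759 - 0.03005i) = (0.003795 + 0.01503i)
|10⟩: (-0.8388 - 0.2154i)(0.9995) = (-0.8384 - 0.2153i)
|11⟩: (-0.8388 - 0.2154i)(-0.00759 - 0.03005i) = (-0.0001063 + 0.02684i)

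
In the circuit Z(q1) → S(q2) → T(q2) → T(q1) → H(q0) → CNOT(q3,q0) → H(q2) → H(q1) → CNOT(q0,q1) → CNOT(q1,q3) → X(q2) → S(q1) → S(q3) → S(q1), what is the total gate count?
14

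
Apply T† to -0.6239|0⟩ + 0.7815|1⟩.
-0.6239|0⟩ + (0.5526 - 0.5526i)|1⟩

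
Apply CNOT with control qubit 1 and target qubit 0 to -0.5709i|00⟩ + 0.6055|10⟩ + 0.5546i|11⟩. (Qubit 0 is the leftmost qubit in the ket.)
-0.5709i|00⟩ + 0.5546i|01⟩ + 0.6055|10⟩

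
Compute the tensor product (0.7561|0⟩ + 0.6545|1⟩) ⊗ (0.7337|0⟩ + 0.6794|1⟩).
0.5548|00⟩ + 0.5137|01⟩ + 0.4802|10⟩ + 0.4447|11⟩

amp(|b₁b₂…⟩) = product of the factor amplitudes for bits b₁, b₂, …; only kets whose every factor amplitude is nonzero survive.
|00⟩: (0.7561)(0.7337) = 0.5548
|01⟩: (0.7561)(0.6794) = 0.5137
|10⟩: (0.6545)(0.7337) = 0.4802
|11⟩: (0.6545)(0.6794) = 0.4447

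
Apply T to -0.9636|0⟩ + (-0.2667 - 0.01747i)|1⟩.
-0.9636|0⟩ + (-0.1762 - 0.2009i)|1⟩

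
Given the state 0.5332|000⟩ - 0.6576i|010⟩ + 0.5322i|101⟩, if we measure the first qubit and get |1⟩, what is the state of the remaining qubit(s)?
i|01⟩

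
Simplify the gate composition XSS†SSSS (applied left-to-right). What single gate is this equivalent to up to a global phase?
X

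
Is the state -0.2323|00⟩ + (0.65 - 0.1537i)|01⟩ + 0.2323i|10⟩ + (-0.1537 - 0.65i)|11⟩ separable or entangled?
Separable

Writing the state as a|00⟩ + b|01⟩ + c|10⟩ + d|11⟩, it is a product state iff ad − bc = 0.
Here (a, b, c, d) = (-0.2323, (0.65 - 0.1537i), 0.2323i, (-0.1537 - 0.65i)): ad − bc = (-0.2323)(-0.1537 - 0.65i) − (0.65 - 0.1537i)(0.2323i) = 0, so the state is separable.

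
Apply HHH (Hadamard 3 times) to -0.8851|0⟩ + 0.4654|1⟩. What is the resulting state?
-0.2968|0⟩ - 0.9549|1⟩

H² = I, so H^3 = H: a single Hadamard. With (a, b) = (-0.8851, 0.4654), H gives ((a + b)/√2, (a − b)/√2) = (-0.2968, -0.9549).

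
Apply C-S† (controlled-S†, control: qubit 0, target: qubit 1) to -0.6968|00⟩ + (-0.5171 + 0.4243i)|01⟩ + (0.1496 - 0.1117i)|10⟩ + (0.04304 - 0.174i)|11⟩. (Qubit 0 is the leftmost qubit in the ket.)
-0.6968|00⟩ + (-0.5171 + 0.4243i)|01⟩ + (0.1496 - 0.1117i)|10⟩ + (-0.174 - 0.04304i)|11⟩

C-S† leaves the control-|0⟩ kets |00⟩, |01⟩ unchanged and applies S† to qubit 1 on the control-|1⟩ pair (|10⟩, |11⟩).
S† = [[1, 0], [0, -i]].
With a = amp(|10⟩) = (0.1496 - 0.1117i) and b = amp(|11⟩) = (0.04304 - 0.174i):
new amp(|10⟩) = (1)·a = (0.1496 - 0.1117i)
new amp(|11⟩) = (-i)·b = (-0.174 - 0.04304i)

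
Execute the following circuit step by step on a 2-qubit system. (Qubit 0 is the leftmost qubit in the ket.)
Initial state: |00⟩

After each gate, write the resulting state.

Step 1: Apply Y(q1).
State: i|01⟩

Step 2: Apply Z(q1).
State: -i|01⟩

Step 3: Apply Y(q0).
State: |11⟩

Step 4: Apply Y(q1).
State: -i|10⟩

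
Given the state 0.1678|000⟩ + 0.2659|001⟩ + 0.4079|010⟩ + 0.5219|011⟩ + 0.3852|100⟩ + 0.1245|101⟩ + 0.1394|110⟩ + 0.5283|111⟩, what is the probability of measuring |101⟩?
0.0155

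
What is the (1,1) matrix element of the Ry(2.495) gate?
0.3177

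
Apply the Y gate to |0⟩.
i|1⟩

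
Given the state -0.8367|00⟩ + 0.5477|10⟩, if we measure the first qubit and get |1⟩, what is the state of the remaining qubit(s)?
|0⟩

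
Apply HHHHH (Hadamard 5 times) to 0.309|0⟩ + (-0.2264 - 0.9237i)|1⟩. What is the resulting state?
(0.05841 - 0.6532i)|0⟩ + (0.3786 + 0.6532i)|1⟩

H² = I, so H^5 = H: a single Hadamard. With (a, b) = (0.309, (-0.2264 - 0.9237i)), H gives ((a + b)/√2, (a − b)/√2) = ((0.05841 - 0.6532i), (0.3786 + 0.6532i)).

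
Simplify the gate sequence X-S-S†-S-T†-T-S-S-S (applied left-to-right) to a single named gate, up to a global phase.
X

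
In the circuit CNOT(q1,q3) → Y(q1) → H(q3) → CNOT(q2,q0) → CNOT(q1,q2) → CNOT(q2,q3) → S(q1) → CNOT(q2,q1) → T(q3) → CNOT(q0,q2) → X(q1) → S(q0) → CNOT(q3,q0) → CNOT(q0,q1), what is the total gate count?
14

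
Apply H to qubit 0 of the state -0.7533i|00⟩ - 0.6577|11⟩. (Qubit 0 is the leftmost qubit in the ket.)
-0.5327i|00⟩ - 0.4651|01⟩ - 0.5327i|10⟩ + 0.4651|11⟩

H on qubit 0 mixes each pair of kets that differ only in qubit 0: amplitudes (a, b) of (|…0…⟩, |…1…⟩) become ((a + b)/√2, (a − b)/√2). Kets absent from the input have amplitude 0.
(|00⟩, |10⟩): (a, b) = (-0.7533i, 0) → (-0.5327i, -0.5327i)
(|01⟩, |11⟩): (a, b) = (0, -0.6577) → (-0.4651, 0.4651)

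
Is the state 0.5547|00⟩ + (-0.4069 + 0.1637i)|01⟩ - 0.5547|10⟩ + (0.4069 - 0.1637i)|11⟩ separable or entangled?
Separable

Writing the state as a|00⟩ + b|01⟩ + c|10⟩ + d|11⟩, it is a product state iff ad − bc = 0.
Here (a, b, c, d) = (0.5547, (-0.4069 + 0.1637i), -0.5547, (0.4069 - 0.1637i)): ad − bc = (0.5547)(0.4069 - 0.1637i) − (-0.4069 + 0.1637i)(-0.5547) = 0, so the state is separable.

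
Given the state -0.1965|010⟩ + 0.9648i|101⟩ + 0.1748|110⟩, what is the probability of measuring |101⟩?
0.9308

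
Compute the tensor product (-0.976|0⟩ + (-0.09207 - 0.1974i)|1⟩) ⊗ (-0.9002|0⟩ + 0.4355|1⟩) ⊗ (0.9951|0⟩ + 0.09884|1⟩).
0.8743|000⟩ + 0.08684|001⟩ - 0.423|010⟩ - 0.04201|011⟩ + (0.08248 + 0.1768i)|100⟩ + (0.008192 + 0.01756i)|101⟩ + (-0.0399 - 0.08555i)|110⟩ + (-0.003963 - 0.008497i)|111⟩

amp(|b₁b₂…⟩) = product of the factor amplitudes for bits b₁, b₂, …; only kets whose every factor amplitude is nonzero survive.
|000⟩: (-0.976)(-0.9002)(0.9951) = 0.8743
|001⟩: (-0.976)(-0.9002)(0.09884) = 0.08684
|010⟩: (-0.976)(0.4355)(0.9951) = -0.423
|011⟩: (-0.976)(0.4355)(0.09884) = -0.04201
|100⟩: (-0.09207 - 0.1974i)(-0.9002)(0.9951) = (0.08248 + 0.1768i)
|101⟩: (-0.09207 - 0.1974i)(-0.9002)(0.09884) = (0.008192 + 0.01756i)
|110⟩: (-0.09207 - 0.1974i)(0.4355)(0.9951) = (-0.0399 - 0.08555i)
|111⟩: (-0.09207 - 0.1974i)(0.4355)(0.09884) = (-0.003963 - 0.008497i)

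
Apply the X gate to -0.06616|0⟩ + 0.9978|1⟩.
0.9978|0⟩ - 0.06616|1⟩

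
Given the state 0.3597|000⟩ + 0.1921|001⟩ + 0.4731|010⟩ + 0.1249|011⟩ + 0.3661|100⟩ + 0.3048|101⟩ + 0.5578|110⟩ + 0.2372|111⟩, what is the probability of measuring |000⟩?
0.1294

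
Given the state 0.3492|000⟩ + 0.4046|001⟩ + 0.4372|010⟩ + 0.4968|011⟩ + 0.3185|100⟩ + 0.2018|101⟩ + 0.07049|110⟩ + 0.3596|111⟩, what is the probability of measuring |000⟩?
0.1219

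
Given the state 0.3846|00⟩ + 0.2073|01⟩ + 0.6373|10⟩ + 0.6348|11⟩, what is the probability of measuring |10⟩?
0.4062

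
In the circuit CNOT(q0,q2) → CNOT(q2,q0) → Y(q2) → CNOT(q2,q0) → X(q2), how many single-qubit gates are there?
2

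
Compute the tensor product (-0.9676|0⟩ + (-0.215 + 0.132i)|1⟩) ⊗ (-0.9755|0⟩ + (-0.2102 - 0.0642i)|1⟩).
0.9439|00⟩ + (0.2034 + 0.06212i)|01⟩ + (0.2097 - 0.1288i)|10⟩ + (0.05367 - 0.01394i)|11⟩

amp(|b₁b₂…⟩) = product of the factor amplitudes for bits b₁, b₂, …; only kets whose every factor amplitude is nonzero survive.
|00⟩: (-0.9676)(-0.9755) = 0.9439
|01⟩: (-0.9676)(-0.2102 - 0.0642i) = (0.2034 + 0.06212i)
|10⟩: (-0.215 + 0.132i)(-0.9755) = (0.2097 - 0.1288i)
|11⟩: (-0.215 + 0.132i)(-0.2102 - 0.0642i) = (0.05367 - 0.01394i)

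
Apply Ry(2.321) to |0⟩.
0.3989|0⟩ + 0.917|1⟩

Ry(2.321) = [[cos(θ/2), −sin(θ/2)], [sin(θ/2), cos(θ/2)]]; θ = 2.321, cos(θ/2) ≈ 0.398881, sin(θ/2) ≈ 0.917003.
With a = amp(|0⟩) = 1 and b = amp(|1⟩) = 0:
new amp(|0⟩) = (0.398881)·a + (-0.917003)·b = 0.3989
new amp(|1⟩) = (0.917003)·a + (0.398881)·b = 0.917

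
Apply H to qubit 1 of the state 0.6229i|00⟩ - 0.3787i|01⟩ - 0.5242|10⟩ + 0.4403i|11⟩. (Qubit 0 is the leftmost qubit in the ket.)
0.1727i|00⟩ + 0.7082i|01⟩ + (-0.3707 + 0.3113i)|10⟩ + (-0.3707 - 0.3113i)|11⟩

H on qubit 1 mixes each pair of kets that differ only in qubit 1: amplitudes (a, b) of (|…0…⟩, |…1…⟩) become ((a + b)/√2, (a − b)/√2). Kets absent from the input have amplitude 0.
(|00⟩, |01⟩): (a, b) = (0.6229i, -0.3787i) → (0.1727i, 0.7082i)
(|10⟩, |11⟩): (a, b) = (-0.5242, 0.4403i) → ((-0.3707 + 0.3113i), (-0.3707 - 0.3113i))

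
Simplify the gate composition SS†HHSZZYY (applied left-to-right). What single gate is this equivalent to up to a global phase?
S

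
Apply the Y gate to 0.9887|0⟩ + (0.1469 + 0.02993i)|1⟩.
(0.02993 - 0.1469i)|0⟩ + 0.9887i|1⟩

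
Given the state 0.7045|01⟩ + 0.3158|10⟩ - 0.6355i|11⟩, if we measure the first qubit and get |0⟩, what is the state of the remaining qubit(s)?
|1⟩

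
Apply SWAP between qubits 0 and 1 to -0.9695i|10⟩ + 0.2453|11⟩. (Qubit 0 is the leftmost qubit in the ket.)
-0.9695i|01⟩ + 0.2453|11⟩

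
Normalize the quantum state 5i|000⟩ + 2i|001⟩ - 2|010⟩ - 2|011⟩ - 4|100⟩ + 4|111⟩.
0.6019i|000⟩ + 0.2408i|001⟩ - 0.2408|010⟩ - 0.2408|011⟩ - 0.4815|100⟩ + 0.4815|111⟩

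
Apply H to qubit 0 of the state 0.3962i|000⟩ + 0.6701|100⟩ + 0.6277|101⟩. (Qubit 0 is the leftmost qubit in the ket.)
(0.4738 + 0.2802i)|000⟩ + 0.4439|001⟩ + (-0.4738 + 0.2802i)|100⟩ - 0.4439|101⟩

H on qubit 0 mixes each pair of kets that differ only in qubit 0: amplitudes (a, b) of (|…0…⟩, |…1…⟩) become ((a + b)/√2, (a − b)/√2). Kets absent from the input have amplitude 0.
(|000⟩, |100⟩): (a, b) = (0.3962i, 0.6701) → ((0.4738 + 0.2802i), (-0.4738 + 0.2802i))
(|001⟩, |101⟩): (a, b) = (0, 0.6277) → (0.4439, -0.4439)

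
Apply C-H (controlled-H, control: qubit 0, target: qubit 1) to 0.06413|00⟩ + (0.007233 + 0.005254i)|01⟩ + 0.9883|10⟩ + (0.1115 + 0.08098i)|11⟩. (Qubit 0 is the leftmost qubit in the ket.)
0.06413|00⟩ + (0.007233 + 0.005254i)|01⟩ + (0.7777 + 0.05726i)|10⟩ + (0.62 - 0.05726i)|11⟩

C-H leaves the control-|0⟩ kets |00⟩, |01⟩ unchanged and applies H to qubit 1 on the control-|1⟩ pair (|10⟩, |11⟩).
H = [[1/√2, 1/√2], [1/√2, -1/√2]].
With a = amp(|10⟩) = 0.9883 and b = amp(|11⟩) = (0.1115 + 0.08098i):
new amp(|10⟩) = (1/√2)·a + (1/√2)·b = (0.7777 + 0.05726i)
new amp(|11⟩) = (1/√2)·a + (-1/√2)·b = (0.62 - 0.05726i)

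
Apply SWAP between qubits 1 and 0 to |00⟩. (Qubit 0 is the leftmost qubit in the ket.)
|00⟩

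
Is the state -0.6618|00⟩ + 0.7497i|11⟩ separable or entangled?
Entangled

Writing the state as a|00⟩ + b|01⟩ + c|10⟩ + d|11⟩, it is a product state iff ad − bc = 0.
Here (a, b, c, d) = (-0.6618, 0, 0, 0.7497i): ad − bc = (-0.6618)(0.7497i) − (0)(0) = -0.4962i ≠ 0, so the state is entangled.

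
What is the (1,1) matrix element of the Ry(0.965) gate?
0.8858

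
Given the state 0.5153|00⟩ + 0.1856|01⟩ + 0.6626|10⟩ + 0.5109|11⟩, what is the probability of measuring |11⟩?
0.261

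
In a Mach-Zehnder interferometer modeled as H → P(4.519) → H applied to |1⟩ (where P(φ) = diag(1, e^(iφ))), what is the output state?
(0.5961 + 0.4907i)|0⟩ + (0.4039 - 0.4907i)|1⟩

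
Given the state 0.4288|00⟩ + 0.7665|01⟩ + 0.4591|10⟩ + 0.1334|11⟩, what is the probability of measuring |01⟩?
0.5875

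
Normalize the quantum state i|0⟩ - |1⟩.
(1/√2)i|0⟩ - 1/√2|1⟩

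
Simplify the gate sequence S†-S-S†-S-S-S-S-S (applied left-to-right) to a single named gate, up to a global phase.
I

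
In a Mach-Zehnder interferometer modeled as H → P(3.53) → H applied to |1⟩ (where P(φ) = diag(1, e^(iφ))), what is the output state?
(0.9628 + 0.1894i)|0⟩ + (0.03724 - 0.1894i)|1⟩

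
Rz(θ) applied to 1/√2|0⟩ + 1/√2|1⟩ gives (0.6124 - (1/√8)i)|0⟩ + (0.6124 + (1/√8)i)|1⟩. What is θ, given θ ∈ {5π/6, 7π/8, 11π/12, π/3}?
π/3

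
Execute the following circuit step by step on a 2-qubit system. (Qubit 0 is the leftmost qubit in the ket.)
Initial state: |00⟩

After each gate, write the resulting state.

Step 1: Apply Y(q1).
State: i|01⟩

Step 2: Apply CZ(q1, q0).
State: i|01⟩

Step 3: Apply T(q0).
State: i|01⟩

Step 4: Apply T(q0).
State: i|01⟩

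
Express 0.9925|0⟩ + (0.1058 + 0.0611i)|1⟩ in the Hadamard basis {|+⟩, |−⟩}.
(0.7766 + 0.0432i)|+⟩ + (0.627 - 0.0432i)|−⟩

With |ψ⟩ = α|0⟩ + β|1⟩, the Hadamard-basis coefficients are ⟨+|ψ⟩ = (α + β)/√2 and ⟨−|ψ⟩ = (α − β)/√2.
Here α = 0.9925, β = (0.1058 + 0.0611i): (α + β)/√2 = (0.7766 + 0.0432i), (α − β)/√2 = (0.627 - 0.0432i).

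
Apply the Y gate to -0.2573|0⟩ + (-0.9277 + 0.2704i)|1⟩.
(0.2704 + 0.9277i)|0⟩ - 0.2573i|1⟩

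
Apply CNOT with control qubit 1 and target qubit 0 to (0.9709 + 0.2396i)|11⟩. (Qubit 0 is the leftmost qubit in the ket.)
(0.9709 + 0.2396i)|01⟩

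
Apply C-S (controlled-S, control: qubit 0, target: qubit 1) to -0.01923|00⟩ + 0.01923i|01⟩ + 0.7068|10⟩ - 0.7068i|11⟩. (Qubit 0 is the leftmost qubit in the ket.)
-0.01923|00⟩ + 0.01923i|01⟩ + 0.7068|10⟩ + 0.7068|11⟩

C-S leaves the control-|0⟩ kets |00⟩, |01⟩ unchanged and applies S to qubit 1 on the control-|1⟩ pair (|10⟩, |11⟩).
S = [[1, 0], [0, i]].
With a = amp(|10⟩) = 0.7068 and b = amp(|11⟩) = -0.7068i:
new amp(|10⟩) = (1)·a = 0.7068
new amp(|11⟩) = (i)·b = 0.7068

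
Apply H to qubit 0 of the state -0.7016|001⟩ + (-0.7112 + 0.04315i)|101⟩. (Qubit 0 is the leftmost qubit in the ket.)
(-0.999 + 0.03051i)|001⟩ + (0.006788 - 0.03051i)|101⟩

H on qubit 0 mixes each pair of kets that differ only in qubit 0: amplitudes (a, b) of (|…0…⟩, |…1…⟩) become ((a + b)/√2, (a − b)/√2). Kets absent from the input have amplitude 0.
(|001⟩, |101⟩): (a, b) = (-0.7016, (-0.7112 + 0.04315i)) → ((-0.999 + 0.03051i), (0.006788 - 0.03051i))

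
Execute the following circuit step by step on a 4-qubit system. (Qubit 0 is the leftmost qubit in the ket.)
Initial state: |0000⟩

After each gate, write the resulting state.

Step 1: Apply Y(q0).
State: i|1000⟩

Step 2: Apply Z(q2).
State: i|1000⟩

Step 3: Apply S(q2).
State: i|1000⟩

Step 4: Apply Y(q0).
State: |0000⟩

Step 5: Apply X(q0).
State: |1000⟩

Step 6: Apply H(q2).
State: 1/√2|1000⟩ + 1/√2|1010⟩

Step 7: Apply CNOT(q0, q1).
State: 1/√2|1100⟩ + 1/√2|1110⟩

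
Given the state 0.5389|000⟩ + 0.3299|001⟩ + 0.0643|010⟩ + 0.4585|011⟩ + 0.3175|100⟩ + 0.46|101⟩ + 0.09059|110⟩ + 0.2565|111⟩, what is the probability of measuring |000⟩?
0.2904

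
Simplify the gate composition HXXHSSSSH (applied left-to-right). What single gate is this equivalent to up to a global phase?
H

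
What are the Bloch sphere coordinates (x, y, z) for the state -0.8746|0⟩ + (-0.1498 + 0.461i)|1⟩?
(0.262, -0.8064, 0.53)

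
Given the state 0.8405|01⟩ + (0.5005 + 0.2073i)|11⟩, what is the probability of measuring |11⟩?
0.2935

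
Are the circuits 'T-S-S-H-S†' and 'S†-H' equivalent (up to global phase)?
No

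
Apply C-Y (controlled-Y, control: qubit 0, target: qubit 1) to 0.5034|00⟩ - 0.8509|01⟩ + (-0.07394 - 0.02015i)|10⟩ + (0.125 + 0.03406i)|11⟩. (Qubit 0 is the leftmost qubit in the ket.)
0.5034|00⟩ - 0.8509|01⟩ + (0.03406 - 0.125i)|10⟩ + (0.02015 - 0.07394i)|11⟩

C-Y leaves the control-|0⟩ kets |00⟩, |01⟩ unchanged and applies Y to qubit 1 on the control-|1⟩ pair (|10⟩, |11⟩).
Y = [[0, -i], [i, 0]].
With a = amp(|10⟩) = (-0.07394 - 0.02015i) and b = amp(|11⟩) = (0.125 + 0.03406i):
new amp(|10⟩) = (-i)·b = (0.03406 - 0.125i)
new amp(|11⟩) = (i)·a = (0.02015 - 0.07394i)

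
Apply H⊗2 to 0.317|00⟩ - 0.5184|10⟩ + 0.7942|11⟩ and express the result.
0.2964|00⟩ - 0.4978|01⟩ + 0.0206|10⟩ + 0.8148|11⟩

H⊗2 gives amp(|y⟩) = (1/2) Σ_x (−1)^(x·y) amp(|x⟩), where x·y is the number of positions in which both x and y have a 1.
|00⟩: (0.317 - 0.5184 + 0.7942)/2 = 0.2964
|01⟩: (0.317 - 0.5184 - 0.7942)/2 = -0.4978
|10⟩: (0.317 + 0.5184 - 0.7942)/2 = 0.0206
|11⟩: (0.317 + 0.5184 + 0.7942)/2 = 0.8148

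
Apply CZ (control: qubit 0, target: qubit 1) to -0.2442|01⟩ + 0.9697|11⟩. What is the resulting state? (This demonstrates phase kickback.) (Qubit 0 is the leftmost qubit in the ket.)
-0.2442|01⟩ - 0.9697|11⟩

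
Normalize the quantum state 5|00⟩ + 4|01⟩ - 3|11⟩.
1/√2|00⟩ + 0.5657|01⟩ - 0.4243|11⟩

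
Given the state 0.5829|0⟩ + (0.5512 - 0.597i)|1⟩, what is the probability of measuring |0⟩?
0.3398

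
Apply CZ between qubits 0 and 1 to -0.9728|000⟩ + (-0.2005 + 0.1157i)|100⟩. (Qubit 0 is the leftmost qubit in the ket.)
-0.9728|000⟩ + (-0.2005 + 0.1157i)|100⟩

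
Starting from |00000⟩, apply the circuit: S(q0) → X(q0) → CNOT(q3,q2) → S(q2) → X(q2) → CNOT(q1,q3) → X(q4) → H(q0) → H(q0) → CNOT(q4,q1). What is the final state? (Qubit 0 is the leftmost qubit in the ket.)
|11101⟩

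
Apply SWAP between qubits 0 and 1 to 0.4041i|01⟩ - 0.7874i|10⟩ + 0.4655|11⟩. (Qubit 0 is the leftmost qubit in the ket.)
-0.7874i|01⟩ + 0.4041i|10⟩ + 0.4655|11⟩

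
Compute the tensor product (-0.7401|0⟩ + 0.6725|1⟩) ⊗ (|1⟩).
-0.7401|01⟩ + 0.6725|11⟩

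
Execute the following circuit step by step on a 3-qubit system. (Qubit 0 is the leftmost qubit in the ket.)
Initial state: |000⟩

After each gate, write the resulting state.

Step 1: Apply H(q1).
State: 1/√2|000⟩ + 1/√2|010⟩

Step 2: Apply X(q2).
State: 1/√2|001⟩ + 1/√2|011⟩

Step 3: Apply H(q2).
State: 1/2|000⟩ - 1/2|001⟩ + 1/2|010⟩ - 1/2|011⟩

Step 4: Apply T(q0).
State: 1/2|000⟩ - 1/2|001⟩ + 1/2|010⟩ - 1/2|011⟩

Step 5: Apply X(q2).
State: -1/2|000⟩ + 1/2|001⟩ - 1/2|010⟩ + 1/2|011⟩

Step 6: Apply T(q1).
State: -1/2|000⟩ + 1/2|001⟩ + (-1/√8 - (1/√8)i)|010⟩ + (1/√8 + (1/√8)i)|011⟩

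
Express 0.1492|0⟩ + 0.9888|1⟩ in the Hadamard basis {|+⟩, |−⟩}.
0.8047|+⟩ - 0.5937|−⟩

With |ψ⟩ = α|0⟩ + β|1⟩, the Hadamard-basis coefficients are ⟨+|ψ⟩ = (α + β)/√2 and ⟨−|ψ⟩ = (α − β)/√2.
Here α = 0.1492, β = 0.9888: (α + β)/√2 = 0.8047, (α − β)/√2 = -0.5937.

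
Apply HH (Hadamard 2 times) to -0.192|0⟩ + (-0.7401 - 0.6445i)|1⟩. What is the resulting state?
-0.192|0⟩ + (-0.7401 - 0.6445i)|1⟩

H² = I, so an even number of Hadamards cancels: H^2 = I and the state is unchanged.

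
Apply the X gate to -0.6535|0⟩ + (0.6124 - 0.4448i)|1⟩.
(0.6124 - 0.4448i)|0⟩ - 0.6535|1⟩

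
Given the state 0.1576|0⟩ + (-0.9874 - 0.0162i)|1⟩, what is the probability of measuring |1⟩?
0.9752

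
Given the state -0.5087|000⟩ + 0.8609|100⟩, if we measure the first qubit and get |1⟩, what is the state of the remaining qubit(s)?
|00⟩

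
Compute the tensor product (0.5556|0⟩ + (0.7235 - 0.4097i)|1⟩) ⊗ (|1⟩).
0.5556|01⟩ + (0.7235 - 0.4097i)|11⟩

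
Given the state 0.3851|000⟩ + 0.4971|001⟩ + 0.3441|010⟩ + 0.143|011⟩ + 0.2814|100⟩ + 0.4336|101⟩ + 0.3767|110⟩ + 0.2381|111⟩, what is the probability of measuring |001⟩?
0.2471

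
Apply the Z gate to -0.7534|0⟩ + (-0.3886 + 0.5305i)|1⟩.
-0.7534|0⟩ + (0.3886 - 0.5305i)|1⟩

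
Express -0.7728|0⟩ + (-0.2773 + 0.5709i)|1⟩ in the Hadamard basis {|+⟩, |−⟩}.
(-0.7425 + 0.4037i)|+⟩ + (-0.3504 - 0.4037i)|−⟩

With |ψ⟩ = α|0⟩ + β|1⟩, the Hadamard-basis coefficients are ⟨+|ψ⟩ = (α + β)/√2 and ⟨−|ψ⟩ = (α − β)/√2.
Here α = -0.7728, β = (-0.2773 + 0.5709i): (α + β)/√2 = (-0.7425 + 0.4037i), (α − β)/√2 = (-0.3504 - 0.4037i).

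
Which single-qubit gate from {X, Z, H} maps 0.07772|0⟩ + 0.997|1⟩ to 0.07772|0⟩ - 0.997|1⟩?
Z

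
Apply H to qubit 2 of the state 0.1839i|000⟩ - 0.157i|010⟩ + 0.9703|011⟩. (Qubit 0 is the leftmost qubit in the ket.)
0.13i|000⟩ + 0.13i|001⟩ + (0.6861 - 0.111i)|010⟩ + (-0.6861 - 0.111i)|011⟩

H on qubit 2 mixes each pair of kets that differ only in qubit 2: amplitudes (a, b) of (|…0…⟩, |…1…⟩) become ((a + b)/√2, (a − b)/√2). Kets absent from the input have amplitude 0.
(|000⟩, |001⟩): (a, b) = (0.1839i, 0) → (0.13i, 0.13i)
(|010⟩, |011⟩): (a, b) = (-0.157i, 0.9703) → ((0.6861 - 0.111i), (-0.6861 - 0.111i))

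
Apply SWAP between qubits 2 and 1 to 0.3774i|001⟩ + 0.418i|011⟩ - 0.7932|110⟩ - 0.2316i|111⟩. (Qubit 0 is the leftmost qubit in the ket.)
0.3774i|010⟩ + 0.418i|011⟩ - 0.7932|101⟩ - 0.2316i|111⟩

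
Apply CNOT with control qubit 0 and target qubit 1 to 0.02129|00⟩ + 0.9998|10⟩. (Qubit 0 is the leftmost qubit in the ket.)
0.02129|00⟩ + 0.9998|11⟩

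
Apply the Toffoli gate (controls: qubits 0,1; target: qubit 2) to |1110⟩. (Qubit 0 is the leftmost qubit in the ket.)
|1100⟩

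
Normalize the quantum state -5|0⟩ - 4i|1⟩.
-0.7809|0⟩ - 0.6247i|1⟩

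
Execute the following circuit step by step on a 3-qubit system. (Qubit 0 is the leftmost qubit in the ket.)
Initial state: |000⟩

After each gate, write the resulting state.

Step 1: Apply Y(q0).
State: i|100⟩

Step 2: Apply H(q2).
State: (1/√2)i|100⟩ + (1/√2)i|101⟩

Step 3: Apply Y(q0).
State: 1/√2|000⟩ + 1/√2|001⟩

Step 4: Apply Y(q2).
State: -(1/√2)i|000⟩ + (1/√2)i|001⟩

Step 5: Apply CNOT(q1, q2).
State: -(1/√2)i|000⟩ + (1/√2)i|001⟩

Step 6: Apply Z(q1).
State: -(1/√2)i|000⟩ + (1/√2)i|001⟩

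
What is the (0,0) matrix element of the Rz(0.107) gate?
(0.9986 - 0.05347i)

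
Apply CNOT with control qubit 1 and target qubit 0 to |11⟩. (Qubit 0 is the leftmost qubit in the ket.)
|01⟩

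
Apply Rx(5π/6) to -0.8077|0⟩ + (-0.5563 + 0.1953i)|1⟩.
(-0.0204 + 0.5373i)|0⟩ + (-0.144 + 0.8307i)|1⟩

Rx(5π/6) = [[cos(θ/2), −i·sin(θ/2)], [−i·sin(θ/2), cos(θ/2)]]; θ = 5π/6, cos(θ/2) ≈ 0.258819, sin(θ/2) ≈ 0.965926.
With a = amp(|0⟩) = -0.8077 and b = amp(|1⟩) = (-0.5563 + 0.1953i):
new amp(|0⟩) = (0.258819)·a + (-0.965926i)·b = (-0.0204 + 0.5373i)
new amp(|1⟩) = (-0.965926i)·a + (0.258819)·b = (-0.144 + 0.8307i)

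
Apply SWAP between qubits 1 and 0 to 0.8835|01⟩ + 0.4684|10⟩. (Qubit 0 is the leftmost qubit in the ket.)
0.4684|01⟩ + 0.8835|10⟩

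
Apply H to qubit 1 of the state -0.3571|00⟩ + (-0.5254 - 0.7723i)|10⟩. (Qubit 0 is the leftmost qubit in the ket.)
-0.2525|00⟩ - 0.2525|01⟩ + (-0.3715 - 0.5461i)|10⟩ + (-0.3715 - 0.5461i)|11⟩

H on qubit 1 mixes each pair of kets that differ only in qubit 1: amplitudes (a, b) of (|…0…⟩, |…1…⟩) become ((a + b)/√2, (a − b)/√2). Kets absent from the input have amplitude 0.
(|00⟩, |01⟩): (a, b) = (-0.3571, 0) → (-0.2525, -0.2525)
(|10⟩, |11⟩): (a, b) = ((-0.5254 - 0.7723i), 0) → ((-0.3715 - 0.5461i), (-0.3715 - 0.5461i))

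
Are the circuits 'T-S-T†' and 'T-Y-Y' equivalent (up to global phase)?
No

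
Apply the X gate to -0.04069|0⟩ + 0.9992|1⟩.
0.9992|0⟩ - 0.04069|1⟩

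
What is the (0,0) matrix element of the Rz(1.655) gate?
(0.6767 - 0.7362i)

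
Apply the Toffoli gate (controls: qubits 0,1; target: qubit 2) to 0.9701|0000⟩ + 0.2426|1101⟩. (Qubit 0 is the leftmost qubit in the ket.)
0.9701|0000⟩ + 0.2426|1111⟩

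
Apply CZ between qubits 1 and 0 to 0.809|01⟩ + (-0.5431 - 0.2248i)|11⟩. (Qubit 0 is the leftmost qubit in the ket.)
0.809|01⟩ + (0.5431 + 0.2248i)|11⟩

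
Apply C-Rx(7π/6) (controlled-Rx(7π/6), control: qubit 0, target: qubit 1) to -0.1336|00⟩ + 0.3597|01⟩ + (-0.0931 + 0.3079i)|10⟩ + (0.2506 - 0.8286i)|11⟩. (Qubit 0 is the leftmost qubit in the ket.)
-0.1336|00⟩ + 0.3597|01⟩ + (-0.7763 - 0.3218i)|10⟩ + (0.2325 + 0.3044i)|11⟩

C-Rx(7π/6) leaves the control-|0⟩ kets |00⟩, |01⟩ unchanged and applies Rx(7π/6) to qubit 1 on the control-|1⟩ pair (|10⟩, |11⟩).
Rx(7π/6) = [[cos(θ/2), −i·sin(θ/2)], [−i·sin(θ/2), cos(θ/2)]]; θ = 7π/6, cos(θ/2) ≈ -0.258819, sin(θ/2) ≈ 0.965926.
With a = amp(|10⟩) = (-0.0931 + 0.3079i) and b = amp(|11⟩) = (0.2506 - 0.8286i):
new amp(|10⟩) = (-0.258819)·a + (-0.965926i)·b = (-0.7763 - 0.3218i)
new amp(|11⟩) = (-0.965926i)·a + (-0.258819)·b = (0.2325 + 0.3044i)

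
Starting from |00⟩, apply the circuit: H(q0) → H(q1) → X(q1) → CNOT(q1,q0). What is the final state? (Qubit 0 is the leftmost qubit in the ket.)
1/2|00⟩ + 1/2|01⟩ + 1/2|10⟩ + 1/2|11⟩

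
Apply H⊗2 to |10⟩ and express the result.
1/2|00⟩ + 1/2|01⟩ - 1/2|10⟩ - 1/2|11⟩

H⊗2 gives amp(|y⟩) = (1/2) Σ_x (−1)^(x·y) amp(|x⟩), where x·y is the number of positions in which both x and y have a 1.
|00⟩: (1)/2 = 1/2
|01⟩: (1)/2 = 1/2
|10⟩: (-1)/2 = -1/2
|11⟩: (-1)/2 = -1/2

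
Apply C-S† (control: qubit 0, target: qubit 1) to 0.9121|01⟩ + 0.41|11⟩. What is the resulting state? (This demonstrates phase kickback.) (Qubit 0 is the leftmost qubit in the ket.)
0.9121|01⟩ - 0.41i|11⟩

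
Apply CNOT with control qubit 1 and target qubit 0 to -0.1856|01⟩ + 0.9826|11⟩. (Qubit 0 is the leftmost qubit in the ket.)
0.9826|01⟩ - 0.1856|11⟩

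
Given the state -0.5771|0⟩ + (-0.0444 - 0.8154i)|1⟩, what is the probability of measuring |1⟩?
0.6668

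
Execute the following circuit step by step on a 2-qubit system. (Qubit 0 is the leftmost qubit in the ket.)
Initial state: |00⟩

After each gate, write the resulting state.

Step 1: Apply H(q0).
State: 1/√2|00⟩ + 1/√2|10⟩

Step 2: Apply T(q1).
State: 1/√2|00⟩ + 1/√2|10⟩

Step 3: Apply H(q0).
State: |00⟩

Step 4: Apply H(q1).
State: 1/√2|00⟩ + 1/√2|01⟩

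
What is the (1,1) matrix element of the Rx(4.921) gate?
-0.7769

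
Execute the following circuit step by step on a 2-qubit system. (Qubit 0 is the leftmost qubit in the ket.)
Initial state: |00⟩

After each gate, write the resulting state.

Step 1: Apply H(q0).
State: 1/√2|00⟩ + 1/√2|10⟩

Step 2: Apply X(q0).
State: 1/√2|00⟩ + 1/√2|10⟩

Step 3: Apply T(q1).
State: 1/√2|00⟩ + 1/√2|10⟩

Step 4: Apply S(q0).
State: 1/√2|00⟩ + (1/√2)i|10⟩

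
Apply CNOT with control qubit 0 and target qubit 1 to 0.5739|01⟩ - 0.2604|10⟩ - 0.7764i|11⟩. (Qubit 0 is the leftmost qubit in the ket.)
0.5739|01⟩ - 0.7764i|10⟩ - 0.2604|11⟩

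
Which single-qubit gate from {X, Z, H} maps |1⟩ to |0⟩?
X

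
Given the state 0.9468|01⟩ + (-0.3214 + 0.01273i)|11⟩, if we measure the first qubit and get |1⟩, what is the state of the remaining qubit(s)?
(-0.9992 + 0.03958i)|1⟩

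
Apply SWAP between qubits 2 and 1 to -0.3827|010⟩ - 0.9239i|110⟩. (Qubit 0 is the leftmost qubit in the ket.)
-0.3827|001⟩ - 0.9239i|101⟩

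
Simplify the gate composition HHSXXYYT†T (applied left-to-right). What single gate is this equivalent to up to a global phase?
S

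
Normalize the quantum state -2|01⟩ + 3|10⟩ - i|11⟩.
-0.5345|01⟩ + 0.8018|10⟩ - 0.2673i|11⟩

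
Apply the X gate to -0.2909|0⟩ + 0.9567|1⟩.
0.9567|0⟩ - 0.2909|1⟩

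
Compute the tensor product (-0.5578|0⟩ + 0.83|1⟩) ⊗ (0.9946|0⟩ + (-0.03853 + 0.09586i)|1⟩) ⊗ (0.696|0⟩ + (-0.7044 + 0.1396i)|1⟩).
-0.3861|000⟩ + (0.3908 - 0.07745i)|001⟩ + (0.01496 - 0.03722i)|010⟩ + (-0.007674 + 0.04067i)|011⟩ + 0.5746|100⟩ + (-0.5815 + 0.1152i)|101⟩ + (-0.02226 + 0.05538i)|110⟩ + (0.01142 - 0.06051i)|111⟩

amp(|b₁b₂…⟩) = product of the factor amplitudes for bits b₁, b₂, …; only kets whose every factor amplitude is nonzero survive.
|000⟩: (-0.5578)(0.9946)(0.696) = -0.3861
|001⟩: (-0.5578)(0.9946)(-0.7044 + 0.1396i) = (0.3908 - 0.07745i)
|010⟩: (-0.5578)(-0.03853 + 0.09586i)(0.696) = (0.01496 - 0.03722i)
|011⟩: (-0.5578)(-0.03853 + 0.09586i)(-0.7044 + 0.1396i) = (-0.007674 + 0.04067i)
|100⟩: (0.83)(0.9946)(0.696) = 0.5746
|101⟩: (0.83)(0.9946)(-0.7044 + 0.1396i) = (-0.5815 + 0.1152i)
|110⟩: (0.83)(-0.03853 + 0.09586i)(0.696) = (-0.02226 + 0.05538i)
|111⟩: (0.83)(-0.03853 + 0.09586i)(-0.7044 + 0.1396i) = (0.01142 - 0.06051i)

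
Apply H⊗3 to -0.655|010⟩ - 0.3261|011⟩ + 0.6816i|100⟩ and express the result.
(-0.3469 + 0.241i)|000⟩ + (-0.1163 + 0.241i)|001⟩ + (0.3469 + 0.241i)|010⟩ + (0.1163 + 0.241i)|011⟩ + (-0.3469 - 0.241i)|100⟩ + (-0.1163 - 0.241i)|101⟩ + (0.3469 - 0.241i)|110⟩ + (0.1163 - 0.241i)|111⟩

H⊗3 gives amp(|y⟩) = (1/2√2) Σ_x (−1)^(x·y) amp(|x⟩), where x·y is the number of positions in which both x and y have a 1.
|000⟩: (-0.655 - 0.3261 + 0.6816i)/(2√2) = (-0.3469 + 0.241i)
|001⟩: (-0.655 + 0.3261 + 0.6816i)/(2√2) = (-0.1163 + 0.241i)
|010⟩: (0.655 + 0.3261 + 0.6816i)/(2√2) = (0.3469 + 0.241i)
|011⟩: (0.655 - 0.3261 + 0.6816i)/(2√2) = (0.1163 + 0.241i)
|100⟩: (-0.655 - 0.3261 - 0.6816i)/(2√2) = (-0.3469 - 0.241i)
|101⟩: (-0.655 + 0.3261 - 0.6816i)/(2√2) = (-0.1163 - 0.241i)
|110⟩: (0.655 + 0.3261 - 0.6816i)/(2√2) = (0.3469 - 0.241i)
|111⟩: (0.655 - 0.3261 - 0.6816i)/(2√2) = (0.1163 - 0.241i)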